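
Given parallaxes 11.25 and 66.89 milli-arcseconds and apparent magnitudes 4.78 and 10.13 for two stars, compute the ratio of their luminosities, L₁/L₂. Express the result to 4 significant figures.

L₁/L₂ = 4880

d₁ = 1/p₁ = 1/0.01125″ = 88.889 pc; d₂ = 1/p₂ = 1/0.06689″ = 14.95 pc.
M₁ = m₁ − 5 log₁₀ d₁ + 5 = 4.78 − 9.7442 + 5 = 0.0358.
M₂ = 10.13 − 5.8732 + 5 = 9.2568.
L₁/L₂ = 10^(0.4(M₂ − M₁)) = 10^(0.4 × 9.2210) = 10^3.68840 = 4879.8.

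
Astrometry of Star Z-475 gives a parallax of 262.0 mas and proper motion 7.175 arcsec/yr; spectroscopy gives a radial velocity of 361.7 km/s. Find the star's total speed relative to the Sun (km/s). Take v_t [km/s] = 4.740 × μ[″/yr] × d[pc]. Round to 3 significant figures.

d = 1/p = 1/0.2620″ = 3.8168 pc.
v_t = 4.740 μ d = 4.740 × 7.175 × 3.8168 = 129.81 km/s.
v = √(v_r² + v_t²) = √(361.7² + 129.81²) = √147678 = 384.29 km/s.

384 km/s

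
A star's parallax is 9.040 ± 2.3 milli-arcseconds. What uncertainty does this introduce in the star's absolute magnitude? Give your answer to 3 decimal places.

M = m − 5 log₁₀ d + 5 = m + 5 log₁₀ p + 5, so ∂M/∂p = 5/(p ln 10).
σ_M = (5/ln 10) · (σ_p/p) = 2.1715 × 2.3/9.040 = 2.1715 × 0.25442 = 0.55247.

σ_M = 0.552 mag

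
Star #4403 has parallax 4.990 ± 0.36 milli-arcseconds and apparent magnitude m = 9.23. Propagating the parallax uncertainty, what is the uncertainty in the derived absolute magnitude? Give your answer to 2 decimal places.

M = m − 5 log₁₀ d + 5 = m + 5 log₁₀ p + 5, so ∂M/∂p = 5/(p ln 10).
σ_M = (5/ln 10) · (σ_p/p) = 2.1715 × 0.36/4.990 = 2.1715 × 0.072144 = 0.15666.

σ_M = 0.16 mag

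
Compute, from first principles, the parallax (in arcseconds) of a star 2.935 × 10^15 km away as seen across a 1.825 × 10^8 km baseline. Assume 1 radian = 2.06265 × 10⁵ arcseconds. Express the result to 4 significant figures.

0.01283 arcsec

θ ≈ B/d = (1.825 × 10^8) / (2.935 × 10^15) = 6.2181 × 10^-8 rad.
In arcseconds: 6.2181 × 10^-8 × 206265 = 0.012826″.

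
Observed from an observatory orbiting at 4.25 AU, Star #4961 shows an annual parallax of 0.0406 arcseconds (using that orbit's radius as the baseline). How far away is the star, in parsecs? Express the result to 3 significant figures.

With baseline B (in AU) and parallax p (in arcsec), d = B/p parsecs.
d = 4.25 / 0.0406 = 104.68 pc.

105 pc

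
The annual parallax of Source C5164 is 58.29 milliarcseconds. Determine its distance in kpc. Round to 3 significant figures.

p = 58.29 milliarcseconds = 0.05829 arcsec.
d = 1/p = 1/0.05829 = 17.156 pc.
= 0.017156 kpc.

0.0172 kpc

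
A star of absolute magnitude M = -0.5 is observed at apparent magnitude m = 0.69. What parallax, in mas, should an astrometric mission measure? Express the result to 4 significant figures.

m − M = 0.69 − (-0.5) = 1.19.
d = 10^((m−M)/5 + 1) = 10^1.238 = 17.298 pc.
p = 1/d = 1/17.298 = 0.05781 arcsec = 57.81 mas.

57.81 mas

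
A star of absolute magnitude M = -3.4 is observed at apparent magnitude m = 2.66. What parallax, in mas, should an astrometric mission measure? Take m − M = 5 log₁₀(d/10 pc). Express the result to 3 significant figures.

6.14 mas

m − M = 2.66 − (-3.4) = 6.06.
d = 10^((m−M)/5 + 1) = 10^2.212 = 162.93 pc.
p = 1/d = 1/162.93 = 0.0061376 arcsec = 6.1376 mas.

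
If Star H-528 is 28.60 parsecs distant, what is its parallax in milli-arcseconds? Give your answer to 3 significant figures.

35.0 mas

p = 1/d = 1/28.6 = 0.034965 arcsec.
= 0.034965 × 1000 = 34.965 mas.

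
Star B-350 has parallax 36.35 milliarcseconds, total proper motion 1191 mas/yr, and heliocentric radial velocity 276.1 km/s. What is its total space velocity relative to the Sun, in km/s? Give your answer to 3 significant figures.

317 km/s

d = 1/p = 1/0.03635″ = 27.51 pc.
μ = 1191 mas/yr = 1.191 ″/yr.
v_t = 4.740 μ d = 4.740 × 1.191 × 27.51 = 155.3 km/s.
v = √(v_r² + v_t²) = √(276.1² + 155.3²) = √100349 = 316.78 km/s.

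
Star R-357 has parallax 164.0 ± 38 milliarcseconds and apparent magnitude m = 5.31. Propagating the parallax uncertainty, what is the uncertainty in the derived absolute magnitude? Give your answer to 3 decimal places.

M = m − 5 log₁₀ d + 5 = m + 5 log₁₀ p + 5, so ∂M/∂p = 5/(p ln 10).
σ_M = (5/ln 10) · (σ_p/p) = 2.1715 × 38/164.0 = 2.1715 × 0.23171 = 0.50316.

σ_M = 0.503 mag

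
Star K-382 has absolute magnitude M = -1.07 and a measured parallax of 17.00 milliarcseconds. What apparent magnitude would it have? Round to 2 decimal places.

d = 1/p = 1/0.01700″ = 58.824 pc.
m − M = 5 log₁₀ d − 5 = 5 log₁₀(58.824) − 5 = 8.8478 − 5 = 3.8478.
m = M + (m − M) = -1.07 + 3.8478 = 2.78.

m = 2.78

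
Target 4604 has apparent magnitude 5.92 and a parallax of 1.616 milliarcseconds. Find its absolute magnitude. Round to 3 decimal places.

d = 1/p = 1/0.001616″ = 618.81 pc.
m − M = 5 log₁₀(618.81) − 5 = 13.9578 − 5 = 8.9578.
M = m − (m − M) = 5.92 − 8.9578 = -3.038.

M = -3.038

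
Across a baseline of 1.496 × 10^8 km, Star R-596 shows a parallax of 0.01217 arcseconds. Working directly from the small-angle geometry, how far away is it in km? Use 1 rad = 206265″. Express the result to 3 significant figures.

θ = 0.01217″ = 0.01217/206265 = 5.9002 × 10^-8 rad.
d = B/θ = (1.496 × 10^8) / (5.9002 × 10^-8) = 2.5355 × 10^15 km.

2.54 × 10^15 km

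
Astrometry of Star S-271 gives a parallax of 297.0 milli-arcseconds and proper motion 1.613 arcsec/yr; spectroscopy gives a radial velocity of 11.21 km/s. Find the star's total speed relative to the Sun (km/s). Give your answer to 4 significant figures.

d = 1/p = 1/0.2970″ = 3.367 pc.
v_t = 4.740 μ d = 4.740 × 1.613 × 3.367 = 25.743 km/s.
v = √(v_r² + v_t²) = √(11.21² + 25.743²) = √788.366 = 28.078 km/s.

28.08 km/s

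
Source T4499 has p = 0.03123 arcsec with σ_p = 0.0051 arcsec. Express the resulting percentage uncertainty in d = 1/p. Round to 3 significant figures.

16.3%

For d = 1/p, |σ_d/d| = |σ_p/p|.
σ_p/p = 0.0051 / 0.03123 = 0.1633 = 16.33%.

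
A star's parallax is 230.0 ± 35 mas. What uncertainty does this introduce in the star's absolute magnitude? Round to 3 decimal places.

M = m − 5 log₁₀ d + 5 = m + 5 log₁₀ p + 5, so ∂M/∂p = 5/(p ln 10).
σ_M = (5/ln 10) · (σ_p/p) = 2.1715 × 35/230.0 = 2.1715 × 0.15217 = 0.33044.

σ_M = 0.330 mag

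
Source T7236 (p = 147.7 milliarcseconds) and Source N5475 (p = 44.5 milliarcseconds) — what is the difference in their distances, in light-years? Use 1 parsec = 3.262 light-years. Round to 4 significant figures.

51.22 ly

d_A = 1/0.1477″ = 6.7705 pc; d_B = 1/0.04450″ = 22.472 pc.
|d_B − d_A| = |22.472 − 6.7705| = 15.702 pc = 15.702 × 3.262 ly = 51.22 ly.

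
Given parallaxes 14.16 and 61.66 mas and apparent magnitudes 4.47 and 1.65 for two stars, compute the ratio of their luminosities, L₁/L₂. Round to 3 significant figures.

d₁ = 1/p₁ = 1/0.01416″ = 70.621 pc; d₂ = 1/p₂ = 1/0.06166″ = 16.218 pc.
M₁ = m₁ − 5 log₁₀ d₁ + 5 = 4.47 − 9.2447 + 5 = 0.2253.
M₂ = 1.65 − 6.0500 + 5 = 0.6000.
L₁/L₂ = 10^(0.4(M₂ − M₁)) = 10^(0.4 × 0.3747) = 10^0.14988 = 1.4121.

L₁/L₂ = 1.41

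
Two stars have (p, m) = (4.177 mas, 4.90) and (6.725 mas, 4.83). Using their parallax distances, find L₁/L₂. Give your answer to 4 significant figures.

L₁/L₂ = 2.430

d₁ = 1/p₁ = 1/0.004177″ = 239.41 pc; d₂ = 1/p₂ = 1/0.006725″ = 148.7 pc.
M₁ = m₁ − 5 log₁₀ d₁ + 5 = 4.90 − 11.8957 + 5 = -1.9957.
M₂ = 4.83 − 10.8616 + 5 = -1.0316.
L₁/L₂ = 10^(0.4(M₂ − M₁)) = 10^(0.4 × 0.9641) = 10^0.38564 = 2.4302.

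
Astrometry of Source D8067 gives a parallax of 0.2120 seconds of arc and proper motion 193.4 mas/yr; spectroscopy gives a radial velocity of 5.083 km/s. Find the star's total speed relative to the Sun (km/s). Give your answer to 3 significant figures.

6.67 km/s

d = 1/p = 1/0.2120″ = 4.717 pc.
μ = 193.4 mas/yr = 0.1934 ″/yr.
v_t = 4.740 μ d = 4.740 × 0.1934 × 4.717 = 4.3241 km/s.
v = √(v_r² + v_t²) = √(5.083² + 4.3241²) = √44.5347 = 6.6734 km/s.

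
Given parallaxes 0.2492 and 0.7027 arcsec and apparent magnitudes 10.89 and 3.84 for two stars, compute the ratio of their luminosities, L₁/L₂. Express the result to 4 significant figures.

L₁/L₂ = 0.01203

d₁ = 1/p₁ = 1/0.2492″ = 4.0128 pc; d₂ = 1/p₂ = 1/0.7027″ = 1.4231 pc.
M₁ = m₁ − 5 log₁₀ d₁ + 5 = 10.89 − 3.0172 + 5 = 12.8728.
M₂ = 3.84 − 0.7662 + 5 = 8.0738.
L₁/L₂ = 10^(0.4(M₂ − M₁)) = 10^(0.4 × (-4.7990)) = 10^(-1.91960) = 0.012034.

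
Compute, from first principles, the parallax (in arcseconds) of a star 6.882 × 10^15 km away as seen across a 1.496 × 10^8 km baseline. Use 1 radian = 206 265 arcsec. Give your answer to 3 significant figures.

θ ≈ B/d = (1.496 × 10^8) / (6.882 × 10^15) = 2.1738 × 10^-8 rad.
In arcseconds: 2.1738 × 10^-8 × 206265 = 0.0044838″.

0.00448 arcsec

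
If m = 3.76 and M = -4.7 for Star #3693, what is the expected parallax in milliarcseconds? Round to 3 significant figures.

2.03 mas

m − M = 3.76 − (-4.7) = 8.46.
d = 10^((m−M)/5 + 1) = 10^2.692 = 492.04 pc.
p = 1/d = 1/492.04 = 0.0020324 arcsec = 2.0324 mas.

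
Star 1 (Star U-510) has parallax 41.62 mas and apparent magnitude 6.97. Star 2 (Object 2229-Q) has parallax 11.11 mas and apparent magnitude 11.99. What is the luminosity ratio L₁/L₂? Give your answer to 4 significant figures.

d₁ = 1/p₁ = 1/0.04162″ = 24.027 pc; d₂ = 1/p₂ = 1/0.01111″ = 90.009 pc.
M₁ = m₁ − 5 log₁₀ d₁ + 5 = 6.97 − 6.9035 + 5 = 5.0665.
M₂ = 11.99 − 9.7714 + 5 = 7.2186.
L₁/L₂ = 10^(0.4(M₂ − M₁)) = 10^(0.4 × 2.1521) = 10^0.86084 = 7.2584.

L₁/L₂ = 7.258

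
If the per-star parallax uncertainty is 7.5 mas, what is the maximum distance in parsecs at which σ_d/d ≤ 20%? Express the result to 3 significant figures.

26.7 pc

σ_d/d = σ_p/p, so the condition is σ_p/p ≤ 0.20, i.e. p ≥ σ_p/0.20.
p_min = 7.5/0.20 = 37.5 mas = 0.0375 arcsec.
d_max = 1/p_min = 1/0.0375 = 26.667 pc.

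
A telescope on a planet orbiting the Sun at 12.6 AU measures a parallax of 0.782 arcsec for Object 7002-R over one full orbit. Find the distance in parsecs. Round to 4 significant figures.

With baseline B (in AU) and parallax p (in arcsec), d = B/p parsecs.
d = 12.6 / 0.782 = 16.113 pc.

16.11 pc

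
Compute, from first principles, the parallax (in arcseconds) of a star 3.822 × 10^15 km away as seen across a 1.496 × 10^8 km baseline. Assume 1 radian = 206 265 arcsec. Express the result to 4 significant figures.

θ ≈ B/d = (1.496 × 10^8) / (3.822 × 10^15) = 3.9142 × 10^-8 rad.
In arcseconds: 3.9142 × 10^-8 × 206265 = 0.0080736″.

0.008074 arcsec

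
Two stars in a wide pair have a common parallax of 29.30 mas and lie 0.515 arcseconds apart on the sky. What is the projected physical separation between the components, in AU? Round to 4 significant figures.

17.58 AU

d = 1/p = 1/0.02930″ = 34.13 pc.
At distance d (pc), an angle of θ arcsec spans θ·d AU: s = 0.515 × 34.13 = 17.577 AU.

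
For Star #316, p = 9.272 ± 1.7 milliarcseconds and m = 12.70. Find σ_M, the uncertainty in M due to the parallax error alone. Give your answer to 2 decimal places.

M = m − 5 log₁₀ d + 5 = m + 5 log₁₀ p + 5, so ∂M/∂p = 5/(p ln 10).
σ_M = (5/ln 10) · (σ_p/p) = 2.1715 × 1.7/9.272 = 2.1715 × 0.18335 = 0.39814.

σ_M = 0.40 mag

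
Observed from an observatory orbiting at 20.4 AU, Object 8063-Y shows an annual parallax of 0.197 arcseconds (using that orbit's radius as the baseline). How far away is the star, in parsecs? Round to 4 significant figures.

With baseline B (in AU) and parallax p (in arcsec), d = B/p parsecs.
d = 20.4 / 0.197 = 103.55 pc.

103.6 pc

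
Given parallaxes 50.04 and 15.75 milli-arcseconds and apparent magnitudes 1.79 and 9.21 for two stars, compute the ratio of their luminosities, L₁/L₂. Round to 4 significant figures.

d₁ = 1/p₁ = 1/0.05004″ = 19.984 pc; d₂ = 1/p₂ = 1/0.01575″ = 63.492 pc.
M₁ = m₁ − 5 log₁₀ d₁ + 5 = 1.79 − 6.5034 + 5 = 0.2866.
M₂ = 9.21 − 9.0136 + 5 = 5.1964.
L₁/L₂ = 10^(0.4(M₂ − M₁)) = 10^(0.4 × 4.9098) = 10^1.96392 = 92.028.

L₁/L₂ = 92.03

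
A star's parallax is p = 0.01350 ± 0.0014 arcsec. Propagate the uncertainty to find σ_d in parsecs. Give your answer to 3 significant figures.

7.68 pc

d = 1/p, so σ_d = σ_p / p².
σ_d = 0.00140 / (0.01350)² = 0.00140 / 0.00018225 = 7.6818 pc.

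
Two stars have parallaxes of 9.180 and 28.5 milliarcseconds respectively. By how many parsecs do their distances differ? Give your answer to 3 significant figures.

73.8 pc

d_A = 1/0.009180″ = 108.93 pc; d_B = 1/0.02850″ = 35.088 pc.
|d_B − d_A| = |35.088 − 108.93| = 73.842 pc.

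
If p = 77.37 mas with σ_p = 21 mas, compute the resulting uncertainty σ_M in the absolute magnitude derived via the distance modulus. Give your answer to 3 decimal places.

σ_M = 0.589 mag

M = m − 5 log₁₀ d + 5 = m + 5 log₁₀ p + 5, so ∂M/∂p = 5/(p ln 10).
σ_M = (5/ln 10) · (σ_p/p) = 2.1715 × 21/77.37 = 2.1715 × 0.27142 = 0.58939.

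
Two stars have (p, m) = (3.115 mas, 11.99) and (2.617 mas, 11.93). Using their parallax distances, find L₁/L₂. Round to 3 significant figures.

d₁ = 1/p₁ = 1/0.003115″ = 321.03 pc; d₂ = 1/p₂ = 1/0.002617″ = 382.12 pc.
M₁ = m₁ − 5 log₁₀ d₁ + 5 = 11.99 − 12.5327 + 5 = 4.4573.
M₂ = 11.93 − 12.9110 + 5 = 4.0190.
L₁/L₂ = 10^(0.4(M₂ − M₁)) = 10^(0.4 × (-0.4383)) = 10^(-0.17532) = 0.66785.

L₁/L₂ = 0.668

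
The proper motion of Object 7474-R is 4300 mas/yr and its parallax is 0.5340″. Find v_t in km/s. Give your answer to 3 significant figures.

38.2 km/s

d = 1/p = 1/0.5340″ = 1.8727 pc.
μ = 4300 mas/yr = 4.30 ″/yr.
v_t = 4.74 × μ × d = 4.74 × 4.30 × 1.8727 = 38.169 km/s.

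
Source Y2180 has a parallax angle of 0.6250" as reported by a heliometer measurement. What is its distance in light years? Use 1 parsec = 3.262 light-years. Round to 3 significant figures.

5.22 light years

d = 1/p = 1/0.6250 = 1.6 pc.
In light-years: 1.6 × 3.262 = 5.2192 ly.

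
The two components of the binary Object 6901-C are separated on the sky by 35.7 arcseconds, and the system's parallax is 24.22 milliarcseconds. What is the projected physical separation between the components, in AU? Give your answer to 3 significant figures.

1470 AU

d = 1/p = 1/0.02422″ = 41.288 pc.
At distance d (pc), an angle of θ arcsec spans θ·d AU: s = 35.7 × 41.288 = 1474 AU.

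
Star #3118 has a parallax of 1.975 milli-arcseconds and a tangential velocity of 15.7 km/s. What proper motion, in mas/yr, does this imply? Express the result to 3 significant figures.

d = 1/p = 1/0.001975″ = 506.33 pc.
μ = v_t / (4.74 d) = 15.7 / (4.74 × 506.33) = 15.7 / 2400 = 0.0065417 ″/yr = 6.5417 mas/yr.

6.54 mas/yr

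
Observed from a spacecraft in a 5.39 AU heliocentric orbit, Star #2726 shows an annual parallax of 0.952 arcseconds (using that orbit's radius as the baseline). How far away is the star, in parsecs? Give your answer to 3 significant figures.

5.66 pc

With baseline B (in AU) and parallax p (in arcsec), d = B/p parsecs.
d = 5.39 / 0.952 = 5.6618 pc.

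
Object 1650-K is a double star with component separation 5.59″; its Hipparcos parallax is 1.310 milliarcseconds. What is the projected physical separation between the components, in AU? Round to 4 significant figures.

4267 AU

d = 1/p = 1/0.001310″ = 763.36 pc.
At distance d (pc), an angle of θ arcsec spans θ·d AU: s = 5.59 × 763.36 = 4267.2 AU.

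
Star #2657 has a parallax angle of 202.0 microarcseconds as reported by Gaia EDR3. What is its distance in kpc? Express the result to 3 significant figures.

4.95 kpc

p = 202.0 microarcseconds = 0.0002020 arcsec.
d = 1/p = 1/0.0002020 = 4950.5 pc.
= 4.9505 kpc.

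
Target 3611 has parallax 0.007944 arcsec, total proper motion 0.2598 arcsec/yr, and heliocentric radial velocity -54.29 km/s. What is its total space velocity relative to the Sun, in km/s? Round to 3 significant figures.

164 km/s

d = 1/p = 1/0.007944″ = 125.88 pc.
v_t = 4.740 μ d = 4.740 × 0.2598 × 125.88 = 155.02 km/s.
v = √(v_r² + v_t²) = √((-54.29)² + 155.02²) = √26978.6 = 164.25 km/s.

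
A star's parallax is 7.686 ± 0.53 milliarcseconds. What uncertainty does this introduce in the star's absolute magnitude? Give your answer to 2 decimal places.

M = m − 5 log₁₀ d + 5 = m + 5 log₁₀ p + 5, so ∂M/∂p = 5/(p ln 10).
σ_M = (5/ln 10) · (σ_p/p) = 2.1715 × 0.53/7.686 = 2.1715 × 0.068957 = 0.14974.

σ_M = 0.15 mag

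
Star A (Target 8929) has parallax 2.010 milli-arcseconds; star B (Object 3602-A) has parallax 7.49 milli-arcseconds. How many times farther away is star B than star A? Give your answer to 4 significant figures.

Since d = 1/p, d_B/d_A = p_A/p_B.
= 2.010 / 7.49 = 0.26836.

0.2684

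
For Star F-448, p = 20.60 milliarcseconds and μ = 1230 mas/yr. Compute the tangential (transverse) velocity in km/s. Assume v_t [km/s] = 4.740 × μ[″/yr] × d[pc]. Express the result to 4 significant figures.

283.0 km/s

d = 1/p = 1/0.02060″ = 48.544 pc.
μ = 1230 mas/yr = 1.23 ″/yr.
v_t = 4.74 × μ × d = 4.74 × 1.23 × 48.544 = 283.02 km/s.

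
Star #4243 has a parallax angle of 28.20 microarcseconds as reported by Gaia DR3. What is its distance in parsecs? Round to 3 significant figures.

35500 pc

p = 28.20 microarcseconds = 0.00002820 arcsec.
d = 1/p = 1/0.00002820 = 35461 pc.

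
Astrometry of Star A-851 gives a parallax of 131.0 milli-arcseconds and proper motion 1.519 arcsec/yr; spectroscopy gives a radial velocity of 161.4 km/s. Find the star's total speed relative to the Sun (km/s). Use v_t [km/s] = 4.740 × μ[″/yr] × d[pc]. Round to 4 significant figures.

d = 1/p = 1/0.1310″ = 7.6336 pc.
v_t = 4.740 μ d = 4.740 × 1.519 × 7.6336 = 54.962 km/s.
v = √(v_r² + v_t²) = √(161.4² + 54.962²) = √29070.8 = 170.5 km/s.

170.5 km/s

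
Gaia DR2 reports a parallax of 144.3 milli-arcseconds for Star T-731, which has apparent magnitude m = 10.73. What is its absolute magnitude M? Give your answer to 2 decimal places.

d = 1/p = 1/0.1443″ = 6.93 pc.
m − M = 5 log₁₀(6.93) − 5 = 4.2037 − 5 = -0.7963.
M = m − (m − M) = 10.73 − (-0.7963) = 11.53.

M = 11.53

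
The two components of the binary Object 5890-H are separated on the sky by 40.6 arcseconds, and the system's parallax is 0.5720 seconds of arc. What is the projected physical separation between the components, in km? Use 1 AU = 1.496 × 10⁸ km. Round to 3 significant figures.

d = 1/p = 1/0.5720″ = 1.7483 pc.
At distance d (pc), an angle of θ arcsec spans θ·d AU: s = 40.6 × 1.7483 = 70.981 AU.
= 70.981 × 1.496 × 10⁸ km = 1.0619 × 10^10 km.

1.06 × 10^10 km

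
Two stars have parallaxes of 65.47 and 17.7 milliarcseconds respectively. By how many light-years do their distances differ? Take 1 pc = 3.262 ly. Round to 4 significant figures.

d_A = 1/0.06547″ = 15.274 pc; d_B = 1/0.01770″ = 56.497 pc.
|d_B − d_A| = |56.497 − 15.274| = 41.223 pc = 41.223 × 3.262 ly = 134.47 ly.

134.5 ly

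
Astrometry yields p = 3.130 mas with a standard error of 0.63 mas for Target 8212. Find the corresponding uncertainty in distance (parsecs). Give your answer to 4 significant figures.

d = 1/p, so σ_d = σ_p / p².
σ_d = 0.000630 / (0.003130)² = 0.000630 / 0.0000097969 = 64.306 pc.

64.31 pc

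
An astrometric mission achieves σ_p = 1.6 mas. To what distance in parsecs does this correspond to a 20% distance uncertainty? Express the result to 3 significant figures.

σ_d/d = σ_p/p, so the condition is σ_p/p ≤ 0.20, i.e. p ≥ σ_p/0.20.
p_min = 1.6/0.20 = 8 mas = 0.008 arcsec.
d_max = 1/p_min = 1/0.008 = 125 pc.

125 pc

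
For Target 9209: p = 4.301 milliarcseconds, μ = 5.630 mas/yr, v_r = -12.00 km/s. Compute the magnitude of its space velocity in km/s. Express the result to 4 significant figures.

d = 1/p = 1/0.004301″ = 232.5 pc.
μ = 5.630 mas/yr = 0.005630 ″/yr.
v_t = 4.740 μ d = 4.740 × 0.005630 × 232.5 = 6.2045 km/s.
v = √(v_r² + v_t²) = √((-12.00)² + 6.2045²) = √182.496 = 13.509 km/s.

13.51 km/s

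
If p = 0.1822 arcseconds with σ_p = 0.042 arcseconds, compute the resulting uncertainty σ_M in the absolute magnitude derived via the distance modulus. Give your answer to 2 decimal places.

σ_M = 0.50 mag

M = m − 5 log₁₀ d + 5 = m + 5 log₁₀ p + 5, so ∂M/∂p = 5/(p ln 10).
σ_M = (5/ln 10) · (σ_p/p) = 2.1715 × 0.042/0.1822 = 2.1715 × 0.23052 = 0.50057.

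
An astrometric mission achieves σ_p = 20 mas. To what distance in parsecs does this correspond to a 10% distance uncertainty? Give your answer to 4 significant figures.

5.000 pc

σ_d/d = σ_p/p, so the condition is σ_p/p ≤ 0.10, i.e. p ≥ σ_p/0.10.
p_min = 20/0.10 = 200 mas = 0.2 arcsec.
d_max = 1/p_min = 1/0.2 = 5 pc.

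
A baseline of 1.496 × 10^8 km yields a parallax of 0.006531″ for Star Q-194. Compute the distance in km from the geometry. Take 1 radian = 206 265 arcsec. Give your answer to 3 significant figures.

4.72 × 10^15 km

θ = 0.006531″ = 0.006531/206265 = 3.1663 × 10^-8 rad.
d = B/θ = (1.496 × 10^8) / (3.1663 × 10^-8) = 4.7248 × 10^15 km.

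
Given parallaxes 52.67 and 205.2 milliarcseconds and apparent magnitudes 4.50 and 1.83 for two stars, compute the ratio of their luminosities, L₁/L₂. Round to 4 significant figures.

d₁ = 1/p₁ = 1/0.05267″ = 18.986 pc; d₂ = 1/p₂ = 1/0.2052″ = 4.8733 pc.
M₁ = m₁ − 5 log₁₀ d₁ + 5 = 4.50 − 6.3922 + 5 = 3.1078.
M₂ = 1.83 − 3.4391 + 5 = 3.3909.
L₁/L₂ = 10^(0.4(M₂ − M₁)) = 10^(0.4 × 0.2831) = 10^0.11324 = 1.2979.

L₁/L₂ = 1.298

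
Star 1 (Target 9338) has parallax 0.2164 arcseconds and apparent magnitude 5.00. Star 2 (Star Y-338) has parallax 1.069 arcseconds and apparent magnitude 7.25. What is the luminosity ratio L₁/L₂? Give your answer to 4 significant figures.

L₁/L₂ = 193.8

d₁ = 1/p₁ = 1/0.2164″ = 4.6211 pc; d₂ = 1/p₂ = 1/1.069″ = 0.93545 pc.
M₁ = m₁ − 5 log₁₀ d₁ + 5 = 5.00 − 3.3237 + 5 = 6.6763.
M₂ = 7.25 − (-0.1449) + 5 = 12.3949.
L₁/L₂ = 10^(0.4(M₂ − M₁)) = 10^(0.4 × 5.7186) = 10^2.28744 = 193.84.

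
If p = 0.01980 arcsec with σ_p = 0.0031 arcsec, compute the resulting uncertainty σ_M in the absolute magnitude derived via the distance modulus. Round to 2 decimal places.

σ_M = 0.34 mag

M = m − 5 log₁₀ d + 5 = m + 5 log₁₀ p + 5, so ∂M/∂p = 5/(p ln 10).
σ_M = (5/ln 10) · (σ_p/p) = 2.1715 × 0.0031/0.01980 = 2.1715 × 0.15657 = 0.33999.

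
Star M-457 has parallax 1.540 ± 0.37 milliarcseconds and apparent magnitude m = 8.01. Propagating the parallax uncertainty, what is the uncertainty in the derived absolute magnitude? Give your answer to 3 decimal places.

σ_M = 0.522 mag

M = m − 5 log₁₀ d + 5 = m + 5 log₁₀ p + 5, so ∂M/∂p = 5/(p ln 10).
σ_M = (5/ln 10) · (σ_p/p) = 2.1715 × 0.37/1.540 = 2.1715 × 0.24026 = 0.52172.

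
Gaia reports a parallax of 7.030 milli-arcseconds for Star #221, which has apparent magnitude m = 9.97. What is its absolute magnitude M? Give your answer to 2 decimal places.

M = 4.20

d = 1/p = 1/0.007030″ = 142.25 pc.
m − M = 5 log₁₀(142.25) − 5 = 10.7653 − 5 = 5.7653.
M = m − (m − M) = 9.97 − 5.7653 = 4.20.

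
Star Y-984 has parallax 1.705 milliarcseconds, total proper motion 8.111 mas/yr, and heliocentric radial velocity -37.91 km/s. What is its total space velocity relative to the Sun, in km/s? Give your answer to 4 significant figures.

d = 1/p = 1/0.001705″ = 586.51 pc.
μ = 8.111 mas/yr = 0.008111 ″/yr.
v_t = 4.740 μ d = 4.740 × 0.008111 × 586.51 = 22.549 km/s.
v = √(v_r² + v_t²) = √((-37.91)² + 22.549²) = √1945.63 = 44.109 km/s.

44.11 km/s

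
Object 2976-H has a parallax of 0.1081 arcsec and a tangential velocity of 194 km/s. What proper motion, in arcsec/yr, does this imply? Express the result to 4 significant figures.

d = 1/p = 1/0.1081″ = 9.2507 pc.
μ = v_t / (4.74 d) = 194 / (4.74 × 9.2507) = 194 / 43.848 = 4.4244 ″/yr.

4.424 arcsec/yr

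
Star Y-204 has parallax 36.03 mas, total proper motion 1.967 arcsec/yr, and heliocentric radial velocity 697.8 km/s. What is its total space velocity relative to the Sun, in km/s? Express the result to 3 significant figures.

744 km/s

d = 1/p = 1/0.03603″ = 27.755 pc.
v_t = 4.740 μ d = 4.740 × 1.967 × 27.755 = 258.78 km/s.
v = √(v_r² + v_t²) = √(697.8² + 258.78²) = √553892 = 744.24 km/s.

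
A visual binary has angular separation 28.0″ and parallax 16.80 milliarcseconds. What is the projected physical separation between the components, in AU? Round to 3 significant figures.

1670 AU

d = 1/p = 1/0.01680″ = 59.524 pc.
At distance d (pc), an angle of θ arcsec spans θ·d AU: s = 28.0 × 59.524 = 1666.7 AU.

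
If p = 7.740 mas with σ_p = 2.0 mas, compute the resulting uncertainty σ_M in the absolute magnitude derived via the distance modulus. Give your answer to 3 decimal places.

σ_M = 0.561 mag

M = m − 5 log₁₀ d + 5 = m + 5 log₁₀ p + 5, so ∂M/∂p = 5/(p ln 10).
σ_M = (5/ln 10) · (σ_p/p) = 2.1715 × 2.0/7.740 = 2.1715 × 0.2584 = 0.56112.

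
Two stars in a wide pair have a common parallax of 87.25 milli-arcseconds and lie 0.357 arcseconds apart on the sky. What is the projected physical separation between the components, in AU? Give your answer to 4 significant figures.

4.092 AU

d = 1/p = 1/0.08725″ = 11.461 pc.
At distance d (pc), an angle of θ arcsec spans θ·d AU: s = 0.357 × 11.461 = 4.0916 AU.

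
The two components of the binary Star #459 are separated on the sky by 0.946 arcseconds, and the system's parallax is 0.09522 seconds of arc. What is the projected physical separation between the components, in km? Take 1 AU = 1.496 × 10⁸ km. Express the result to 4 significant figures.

1.486 × 10^9 km

d = 1/p = 1/0.09522″ = 10.502 pc.
At distance d (pc), an angle of θ arcsec spans θ·d AU: s = 0.946 × 10.502 = 9.9349 AU.
= 9.9349 × 1.496 × 10⁸ km = 1.4863 × 10^9 km.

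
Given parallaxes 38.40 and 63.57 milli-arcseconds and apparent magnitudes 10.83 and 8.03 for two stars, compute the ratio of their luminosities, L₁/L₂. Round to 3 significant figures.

d₁ = 1/p₁ = 1/0.03840″ = 26.042 pc; d₂ = 1/p₂ = 1/0.06357″ = 15.731 pc.
M₁ = m₁ − 5 log₁₀ d₁ + 5 = 10.83 − 7.0784 + 5 = 8.7516.
M₂ = 8.03 − 5.9838 + 5 = 7.0462.
L₁/L₂ = 10^(0.4(M₂ − M₁)) = 10^(0.4 × (-1.7054)) = 10^(-0.68216) = 0.20789.

L₁/L₂ = 0.208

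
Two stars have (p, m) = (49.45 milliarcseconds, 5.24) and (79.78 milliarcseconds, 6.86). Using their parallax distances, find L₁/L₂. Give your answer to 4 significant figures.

L₁/L₂ = 11.57

d₁ = 1/p₁ = 1/0.04945″ = 20.222 pc; d₂ = 1/p₂ = 1/0.07978″ = 12.534 pc.
M₁ = m₁ − 5 log₁₀ d₁ + 5 = 5.24 − 6.5291 + 5 = 3.7109.
M₂ = 6.86 − 5.4904 + 5 = 6.3696.
L₁/L₂ = 10^(0.4(M₂ − M₁)) = 10^(0.4 × 2.6587) = 10^1.06348 = 11.574.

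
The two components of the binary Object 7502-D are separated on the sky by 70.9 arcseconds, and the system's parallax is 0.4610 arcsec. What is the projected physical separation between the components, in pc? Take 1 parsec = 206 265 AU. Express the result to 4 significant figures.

0.0007456 pc

d = 1/p = 1/0.4610″ = 2.1692 pc.
At distance d (pc), an angle of θ arcsec spans θ·d AU: s = 70.9 × 2.1692 = 153.8 AU.
= 153.8 / 206265 = 0.00074564 pc.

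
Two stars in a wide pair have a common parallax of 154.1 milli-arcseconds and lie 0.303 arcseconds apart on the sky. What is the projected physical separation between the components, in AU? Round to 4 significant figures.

1.966 AU

d = 1/p = 1/0.1541″ = 6.4893 pc.
At distance d (pc), an angle of θ arcsec spans θ·d AU: s = 0.303 × 6.4893 = 1.9663 AU.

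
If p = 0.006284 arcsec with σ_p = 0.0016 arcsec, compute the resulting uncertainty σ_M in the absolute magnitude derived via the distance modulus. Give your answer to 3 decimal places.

σ_M = 0.553 mag

M = m − 5 log₁₀ d + 5 = m + 5 log₁₀ p + 5, so ∂M/∂p = 5/(p ln 10).
σ_M = (5/ln 10) · (σ_p/p) = 2.1715 × 0.0016/0.006284 = 2.1715 × 0.25461 = 0.55289.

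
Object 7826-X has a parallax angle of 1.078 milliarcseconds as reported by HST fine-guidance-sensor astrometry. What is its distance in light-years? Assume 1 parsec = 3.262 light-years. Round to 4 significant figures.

3026 light years

p = 1.078 milliarcseconds = 0.001078 arcsec.
d = 1/p = 1/0.001078 = 927.64 pc.
In light-years: 927.64 × 3.262 = 3026 ly.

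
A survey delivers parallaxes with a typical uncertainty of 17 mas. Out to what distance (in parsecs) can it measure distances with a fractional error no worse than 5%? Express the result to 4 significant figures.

σ_d/d = σ_p/p, so the condition is σ_p/p ≤ 0.05, i.e. p ≥ σ_p/0.05.
p_min = 17/0.05 = 340 mas = 0.34 arcsec.
d_max = 1/p_min = 1/0.34 = 2.9412 pc.

2.941 pc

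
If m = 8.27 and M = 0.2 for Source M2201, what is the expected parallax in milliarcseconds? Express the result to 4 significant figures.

2.432 mas

m − M = 8.27 − 0.2 = 8.07.
d = 10^((m−M)/5 + 1) = 10^2.614 = 411.15 pc.
p = 1/d = 1/411.15 = 0.0024322 arcsec = 2.4322 mas.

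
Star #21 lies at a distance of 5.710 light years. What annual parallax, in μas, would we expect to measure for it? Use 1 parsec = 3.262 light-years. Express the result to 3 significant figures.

d = 5.710 ly ÷ 3.262 = 1.7505 pc.
p = 1/d = 1/1.7505 = 0.57127 arcsec.
= 0.57127 × 10⁶ = 5.7127 × 10^5 μas.

571000 μas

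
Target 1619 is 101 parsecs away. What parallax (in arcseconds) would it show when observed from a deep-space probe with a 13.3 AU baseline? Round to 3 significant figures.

p (arcsec) = B (AU) / d (pc).
p = 13.3 / 101 = 0.13168 arcsec.

0.132 arcsec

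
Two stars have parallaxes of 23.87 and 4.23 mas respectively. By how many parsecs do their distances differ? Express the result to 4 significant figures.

194.5 pc

d_A = 1/0.02387″ = 41.894 pc; d_B = 1/0.004230″ = 236.41 pc.
|d_B − d_A| = |236.41 − 41.894| = 194.52 pc.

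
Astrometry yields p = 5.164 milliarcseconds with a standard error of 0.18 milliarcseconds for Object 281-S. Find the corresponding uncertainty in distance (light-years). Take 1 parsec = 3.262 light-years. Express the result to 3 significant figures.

d = 1/p, so σ_d = σ_p / p².
σ_d = 0.000180 / (0.005164)² = 0.000180 / 0.000026667 = 6.7499 pc = 6.7499 × 3.262 ly = 22.018 ly.

22.0 ly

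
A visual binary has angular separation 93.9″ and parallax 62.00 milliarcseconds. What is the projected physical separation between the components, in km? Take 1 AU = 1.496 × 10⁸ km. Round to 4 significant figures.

2.266 × 10^11 km

d = 1/p = 1/0.06200″ = 16.129 pc.
At distance d (pc), an angle of θ arcsec spans θ·d AU: s = 93.9 × 16.129 = 1514.5 AU.
= 1514.5 × 1.496 × 10⁸ km = 2.2657 × 10^11 km.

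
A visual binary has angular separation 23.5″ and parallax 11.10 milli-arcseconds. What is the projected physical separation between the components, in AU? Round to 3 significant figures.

d = 1/p = 1/0.01110″ = 90.09 pc.
At distance d (pc), an angle of θ arcsec spans θ·d AU: s = 23.5 × 90.09 = 2117.1 AU.

2120 AU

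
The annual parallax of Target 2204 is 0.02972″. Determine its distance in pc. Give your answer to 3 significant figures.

d = 1/p = 1/0.02972 = 33.647 pc.

33.6 pc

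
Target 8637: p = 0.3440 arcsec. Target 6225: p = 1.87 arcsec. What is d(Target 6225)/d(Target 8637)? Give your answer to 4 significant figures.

0.1840

Since d = 1/p, d_B/d_A = p_A/p_B.
= 0.3440 / 1.87 = 0.18396.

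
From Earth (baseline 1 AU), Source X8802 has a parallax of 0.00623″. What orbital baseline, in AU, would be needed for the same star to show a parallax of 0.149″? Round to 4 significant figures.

23.92 AU

Parallax scales linearly with baseline: p ∝ B, so B = p_target / p_Earth × 1 AU.
B = 0.149 / 0.00623 = 23.917 AU.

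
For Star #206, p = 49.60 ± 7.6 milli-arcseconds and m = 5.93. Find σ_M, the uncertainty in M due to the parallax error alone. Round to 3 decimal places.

M = m − 5 log₁₀ d + 5 = m + 5 log₁₀ p + 5, so ∂M/∂p = 5/(p ln 10).
σ_M = (5/ln 10) · (σ_p/p) = 2.1715 × 7.6/49.60 = 2.1715 × 0.15323 = 0.33274.

σ_M = 0.333 mag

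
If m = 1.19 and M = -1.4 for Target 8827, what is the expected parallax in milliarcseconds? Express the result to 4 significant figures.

30.34 mas

m − M = 1.19 − (-1.4) = 2.59.
d = 10^((m−M)/5 + 1) = 10^1.518 = 32.961 pc.
p = 1/d = 1/32.961 = 0.030339 arcsec = 30.339 mas.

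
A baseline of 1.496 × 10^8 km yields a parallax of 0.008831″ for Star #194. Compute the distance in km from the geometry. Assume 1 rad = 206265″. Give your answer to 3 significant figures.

3.49 × 10^15 km

θ = 0.008831″ = 0.008831/206265 = 4.2814 × 10^-8 rad.
d = B/θ = (1.496 × 10^8) / (4.2814 × 10^-8) = 3.4942 × 10^15 km.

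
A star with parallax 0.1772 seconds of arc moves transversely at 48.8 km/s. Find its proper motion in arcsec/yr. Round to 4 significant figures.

1.824 arcsec/yr

d = 1/p = 1/0.1772″ = 5.6433 pc.
μ = v_t / (4.74 d) = 48.8 / (4.74 × 5.6433) = 48.8 / 26.749 = 1.8244 ″/yr.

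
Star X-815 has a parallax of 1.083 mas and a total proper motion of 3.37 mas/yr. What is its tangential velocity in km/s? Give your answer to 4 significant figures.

14.75 km/s

d = 1/p = 1/0.001083″ = 923.36 pc.
μ = 3.37 mas/yr = 0.00337 ″/yr.
v_t = 4.74 × μ × d = 4.74 × 0.00337 × 923.36 = 14.75 km/s.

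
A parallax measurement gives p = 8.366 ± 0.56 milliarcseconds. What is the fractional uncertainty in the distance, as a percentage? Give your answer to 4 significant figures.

For d = 1/p, |σ_d/d| = |σ_p/p|.
σ_p/p = 0.56 / 8.366 = 0.066938 = 6.6938%.

6.694%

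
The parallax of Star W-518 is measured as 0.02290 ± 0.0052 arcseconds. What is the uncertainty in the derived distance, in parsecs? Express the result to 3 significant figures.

9.92 pc

d = 1/p, so σ_d = σ_p / p².
σ_d = 0.00520 / (0.02290)² = 0.00520 / 0.00052441 = 9.9159 pc.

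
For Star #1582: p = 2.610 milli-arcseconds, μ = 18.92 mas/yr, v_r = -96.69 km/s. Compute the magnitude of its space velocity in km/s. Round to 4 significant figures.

102.6 km/s

d = 1/p = 1/0.002610″ = 383.14 pc.
μ = 18.92 mas/yr = 0.01892 ″/yr.
v_t = 4.740 μ d = 4.740 × 0.01892 × 383.14 = 34.36 km/s.
v = √(v_r² + v_t²) = √((-96.69)² + 34.36²) = √10529.6 = 102.61 km/s.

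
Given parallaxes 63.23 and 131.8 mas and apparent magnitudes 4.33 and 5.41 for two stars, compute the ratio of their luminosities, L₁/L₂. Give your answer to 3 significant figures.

L₁/L₂ = 11.7

d₁ = 1/p₁ = 1/0.06323″ = 15.815 pc; d₂ = 1/p₂ = 1/0.1318″ = 7.5873 pc.
M₁ = m₁ − 5 log₁₀ d₁ + 5 = 4.33 − 5.9953 + 5 = 3.3347.
M₂ = 5.41 − 4.4004 + 5 = 6.0096.
L₁/L₂ = 10^(0.4(M₂ − M₁)) = 10^(0.4 × 2.6749) = 10^1.06996 = 11.748.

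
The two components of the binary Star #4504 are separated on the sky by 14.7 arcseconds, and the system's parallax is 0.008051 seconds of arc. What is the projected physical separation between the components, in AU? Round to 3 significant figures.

1830 AU

d = 1/p = 1/0.008051″ = 124.21 pc.
At distance d (pc), an angle of θ arcsec spans θ·d AU: s = 14.7 × 124.21 = 1825.9 AU.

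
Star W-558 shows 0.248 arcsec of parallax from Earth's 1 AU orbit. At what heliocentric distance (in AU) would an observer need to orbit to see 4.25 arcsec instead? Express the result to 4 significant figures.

Parallax scales linearly with baseline: p ∝ B, so B = p_target / p_Earth × 1 AU.
B = 4.25 / 0.248 = 17.137 AU.

17.14 AU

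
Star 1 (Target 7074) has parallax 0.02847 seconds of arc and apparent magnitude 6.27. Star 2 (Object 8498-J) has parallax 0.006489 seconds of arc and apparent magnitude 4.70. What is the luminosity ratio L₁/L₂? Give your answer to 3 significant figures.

d₁ = 1/p₁ = 1/0.02847″ = 35.125 pc; d₂ = 1/p₂ = 1/0.006489″ = 154.11 pc.
M₁ = m₁ − 5 log₁₀ d₁ + 5 = 6.27 − 7.7281 + 5 = 3.5419.
M₂ = 4.70 − 10.9392 + 5 = -1.2392.
L₁/L₂ = 10^(0.4(M₂ − M₁)) = 10^(0.4 × (-4.7811)) = 10^(-1.91244) = 0.012234.

L₁/L₂ = 0.0122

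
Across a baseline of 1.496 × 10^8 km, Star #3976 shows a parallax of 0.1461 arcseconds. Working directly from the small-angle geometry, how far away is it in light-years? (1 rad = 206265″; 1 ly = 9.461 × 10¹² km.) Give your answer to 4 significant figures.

22.32 ly

θ = 0.1461″ = 0.1461/206265 = 7.0831 × 10^-7 rad.
d = B/θ = (1.496 × 10^8) / (7.0831 × 10^-7) = 2.1121 × 10^14 km = (2.1121 × 10^14) / (9.461 × 10^12) ly = 22.324 ly.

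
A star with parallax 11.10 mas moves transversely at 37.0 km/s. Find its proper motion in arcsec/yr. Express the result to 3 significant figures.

0.0866 arcsec/yr

d = 1/p = 1/0.01110″ = 90.09 pc.
μ = v_t / (4.74 d) = 37.0 / (4.74 × 90.09) = 37.0 / 427.03 = 0.086645 ″/yr.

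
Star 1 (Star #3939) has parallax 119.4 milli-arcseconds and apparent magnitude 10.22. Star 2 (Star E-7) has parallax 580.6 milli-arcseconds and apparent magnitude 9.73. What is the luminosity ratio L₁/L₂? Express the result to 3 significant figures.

d₁ = 1/p₁ = 1/0.1194″ = 8.3752 pc; d₂ = 1/p₂ = 1/0.5806″ = 1.7224 pc.
M₁ = m₁ − 5 log₁₀ d₁ + 5 = 10.22 − 4.6150 + 5 = 10.6050.
M₂ = 9.73 − 1.1807 + 5 = 13.5493.
L₁/L₂ = 10^(0.4(M₂ − M₁)) = 10^(0.4 × 2.9443) = 10^1.17772 = 15.056.

L₁/L₂ = 15.1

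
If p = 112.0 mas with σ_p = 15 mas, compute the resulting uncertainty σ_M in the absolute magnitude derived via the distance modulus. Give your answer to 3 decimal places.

M = m − 5 log₁₀ d + 5 = m + 5 log₁₀ p + 5, so ∂M/∂p = 5/(p ln 10).
σ_M = (5/ln 10) · (σ_p/p) = 2.1715 × 15/112.0 = 2.1715 × 0.13393 = 0.29083.

σ_M = 0.291 mag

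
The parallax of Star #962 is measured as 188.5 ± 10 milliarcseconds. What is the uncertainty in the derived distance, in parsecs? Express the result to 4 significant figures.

0.2814 pc

d = 1/p, so σ_d = σ_p / p².
σ_d = 0.0100 / (0.1885)² = 0.0100 / 0.035532 = 0.28144 pc.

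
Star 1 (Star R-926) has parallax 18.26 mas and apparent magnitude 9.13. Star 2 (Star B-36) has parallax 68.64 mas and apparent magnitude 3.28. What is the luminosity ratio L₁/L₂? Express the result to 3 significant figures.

d₁ = 1/p₁ = 1/0.01826″ = 54.765 pc; d₂ = 1/p₂ = 1/0.06864″ = 14.569 pc.
M₁ = m₁ − 5 log₁₀ d₁ + 5 = 9.13 − 8.6925 + 5 = 5.4375.
M₂ = 3.28 − 5.8171 + 5 = 2.4629.
L₁/L₂ = 10^(0.4(M₂ − M₁)) = 10^(0.4 × (-2.9746)) = 10^(-1.18984) = 0.064589.

L₁/L₂ = 0.0646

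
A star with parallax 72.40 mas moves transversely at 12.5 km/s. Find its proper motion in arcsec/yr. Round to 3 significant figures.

0.191 arcsec/yr

d = 1/p = 1/0.07240″ = 13.812 pc.
μ = v_t / (4.74 d) = 12.5 / (4.74 × 13.812) = 12.5 / 65.469 = 0.19093 ″/yr.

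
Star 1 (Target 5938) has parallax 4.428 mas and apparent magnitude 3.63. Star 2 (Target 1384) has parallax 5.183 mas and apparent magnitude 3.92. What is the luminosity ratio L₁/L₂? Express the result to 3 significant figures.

d₁ = 1/p₁ = 1/0.004428″ = 225.84 pc; d₂ = 1/p₂ = 1/0.005183″ = 192.94 pc.
M₁ = m₁ − 5 log₁₀ d₁ + 5 = 3.63 − 11.7690 + 5 = -3.1390.
M₂ = 3.92 − 11.4271 + 5 = -2.5071.
L₁/L₂ = 10^(0.4(M₂ − M₁)) = 10^(0.4 × 0.6319) = 10^0.25276 = 1.7896.

L₁/L₂ = 1.79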